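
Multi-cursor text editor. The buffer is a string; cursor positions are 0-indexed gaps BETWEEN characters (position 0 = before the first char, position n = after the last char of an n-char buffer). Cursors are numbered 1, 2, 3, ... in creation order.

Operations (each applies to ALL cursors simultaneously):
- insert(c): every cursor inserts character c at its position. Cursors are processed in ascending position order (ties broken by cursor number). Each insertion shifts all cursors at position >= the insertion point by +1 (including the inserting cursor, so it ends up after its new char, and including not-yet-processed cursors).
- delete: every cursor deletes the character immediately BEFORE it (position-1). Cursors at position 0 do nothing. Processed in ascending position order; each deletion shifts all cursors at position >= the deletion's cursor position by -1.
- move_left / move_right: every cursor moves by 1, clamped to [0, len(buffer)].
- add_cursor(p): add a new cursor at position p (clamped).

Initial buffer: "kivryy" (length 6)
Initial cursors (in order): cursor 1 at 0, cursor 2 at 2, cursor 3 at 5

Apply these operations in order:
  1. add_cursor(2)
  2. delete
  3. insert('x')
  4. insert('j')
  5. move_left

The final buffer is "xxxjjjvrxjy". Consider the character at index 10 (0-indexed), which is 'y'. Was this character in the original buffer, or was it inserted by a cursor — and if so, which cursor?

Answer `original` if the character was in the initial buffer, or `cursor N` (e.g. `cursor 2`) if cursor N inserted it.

After op 1 (add_cursor(2)): buffer="kivryy" (len 6), cursors c1@0 c2@2 c4@2 c3@5, authorship ......
After op 2 (delete): buffer="vry" (len 3), cursors c1@0 c2@0 c4@0 c3@2, authorship ...
After op 3 (insert('x')): buffer="xxxvrxy" (len 7), cursors c1@3 c2@3 c4@3 c3@6, authorship 124..3.
After op 4 (insert('j')): buffer="xxxjjjvrxjy" (len 11), cursors c1@6 c2@6 c4@6 c3@10, authorship 124124..33.
After op 5 (move_left): buffer="xxxjjjvrxjy" (len 11), cursors c1@5 c2@5 c4@5 c3@9, authorship 124124..33.
Authorship (.=original, N=cursor N): 1 2 4 1 2 4 . . 3 3 .
Index 10: author = original

Answer: original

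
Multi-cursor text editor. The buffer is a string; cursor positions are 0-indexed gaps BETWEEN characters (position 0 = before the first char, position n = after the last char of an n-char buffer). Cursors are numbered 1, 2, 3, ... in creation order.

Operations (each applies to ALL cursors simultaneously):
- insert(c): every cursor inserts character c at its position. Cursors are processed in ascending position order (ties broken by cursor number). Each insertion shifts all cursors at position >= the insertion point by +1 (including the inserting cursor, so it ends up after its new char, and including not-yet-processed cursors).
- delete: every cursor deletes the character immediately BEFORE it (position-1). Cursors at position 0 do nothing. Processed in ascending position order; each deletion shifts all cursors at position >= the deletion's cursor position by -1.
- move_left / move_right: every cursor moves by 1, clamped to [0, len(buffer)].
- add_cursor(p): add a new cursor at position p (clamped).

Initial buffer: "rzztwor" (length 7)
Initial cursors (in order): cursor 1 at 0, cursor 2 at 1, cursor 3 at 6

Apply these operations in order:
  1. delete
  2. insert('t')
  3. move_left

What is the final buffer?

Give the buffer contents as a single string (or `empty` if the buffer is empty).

Answer: ttzztwtr

Derivation:
After op 1 (delete): buffer="zztwr" (len 5), cursors c1@0 c2@0 c3@4, authorship .....
After op 2 (insert('t')): buffer="ttzztwtr" (len 8), cursors c1@2 c2@2 c3@7, authorship 12....3.
After op 3 (move_left): buffer="ttzztwtr" (len 8), cursors c1@1 c2@1 c3@6, authorship 12....3.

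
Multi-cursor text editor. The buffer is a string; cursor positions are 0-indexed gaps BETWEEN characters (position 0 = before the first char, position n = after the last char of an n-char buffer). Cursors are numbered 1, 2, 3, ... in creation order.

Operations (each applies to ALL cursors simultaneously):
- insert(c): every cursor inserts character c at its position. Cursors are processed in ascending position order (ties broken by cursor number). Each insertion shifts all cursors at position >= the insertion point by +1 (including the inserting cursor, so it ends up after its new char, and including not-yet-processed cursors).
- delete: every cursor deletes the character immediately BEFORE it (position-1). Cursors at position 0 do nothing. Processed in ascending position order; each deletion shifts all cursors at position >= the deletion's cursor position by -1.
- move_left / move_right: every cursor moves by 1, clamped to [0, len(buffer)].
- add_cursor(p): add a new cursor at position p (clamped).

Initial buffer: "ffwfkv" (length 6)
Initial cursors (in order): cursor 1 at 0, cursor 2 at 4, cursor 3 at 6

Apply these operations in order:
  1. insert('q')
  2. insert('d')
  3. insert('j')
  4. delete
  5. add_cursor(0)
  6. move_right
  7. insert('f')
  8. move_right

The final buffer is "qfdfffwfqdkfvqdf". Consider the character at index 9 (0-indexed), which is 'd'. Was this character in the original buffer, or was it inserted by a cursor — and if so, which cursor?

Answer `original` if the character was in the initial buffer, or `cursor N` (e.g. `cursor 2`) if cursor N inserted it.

After op 1 (insert('q')): buffer="qffwfqkvq" (len 9), cursors c1@1 c2@6 c3@9, authorship 1....2..3
After op 2 (insert('d')): buffer="qdffwfqdkvqd" (len 12), cursors c1@2 c2@8 c3@12, authorship 11....22..33
After op 3 (insert('j')): buffer="qdjffwfqdjkvqdj" (len 15), cursors c1@3 c2@10 c3@15, authorship 111....222..333
After op 4 (delete): buffer="qdffwfqdkvqd" (len 12), cursors c1@2 c2@8 c3@12, authorship 11....22..33
After op 5 (add_cursor(0)): buffer="qdffwfqdkvqd" (len 12), cursors c4@0 c1@2 c2@8 c3@12, authorship 11....22..33
After op 6 (move_right): buffer="qdffwfqdkvqd" (len 12), cursors c4@1 c1@3 c2@9 c3@12, authorship 11....22..33
After op 7 (insert('f')): buffer="qfdfffwfqdkfvqdf" (len 16), cursors c4@2 c1@5 c2@12 c3@16, authorship 141.1...22.2.333
After op 8 (move_right): buffer="qfdfffwfqdkfvqdf" (len 16), cursors c4@3 c1@6 c2@13 c3@16, authorship 141.1...22.2.333
Authorship (.=original, N=cursor N): 1 4 1 . 1 . . . 2 2 . 2 . 3 3 3
Index 9: author = 2

Answer: cursor 2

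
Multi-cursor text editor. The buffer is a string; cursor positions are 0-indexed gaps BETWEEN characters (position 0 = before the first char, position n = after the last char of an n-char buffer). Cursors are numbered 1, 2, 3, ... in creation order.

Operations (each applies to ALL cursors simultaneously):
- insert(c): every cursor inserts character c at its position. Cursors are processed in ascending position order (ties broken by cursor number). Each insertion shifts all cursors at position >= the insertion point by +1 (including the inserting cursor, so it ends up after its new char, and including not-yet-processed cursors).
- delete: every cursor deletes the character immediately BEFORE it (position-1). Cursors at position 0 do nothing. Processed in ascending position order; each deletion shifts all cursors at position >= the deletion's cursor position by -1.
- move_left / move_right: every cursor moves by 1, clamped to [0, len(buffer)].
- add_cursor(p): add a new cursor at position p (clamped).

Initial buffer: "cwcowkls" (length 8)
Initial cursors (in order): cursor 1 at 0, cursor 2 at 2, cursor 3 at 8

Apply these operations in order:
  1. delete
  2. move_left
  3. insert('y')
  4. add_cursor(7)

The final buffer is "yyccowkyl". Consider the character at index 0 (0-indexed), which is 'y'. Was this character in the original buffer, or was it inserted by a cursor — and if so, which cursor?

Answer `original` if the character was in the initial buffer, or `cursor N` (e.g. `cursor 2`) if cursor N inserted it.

After op 1 (delete): buffer="ccowkl" (len 6), cursors c1@0 c2@1 c3@6, authorship ......
After op 2 (move_left): buffer="ccowkl" (len 6), cursors c1@0 c2@0 c3@5, authorship ......
After op 3 (insert('y')): buffer="yyccowkyl" (len 9), cursors c1@2 c2@2 c3@8, authorship 12.....3.
After op 4 (add_cursor(7)): buffer="yyccowkyl" (len 9), cursors c1@2 c2@2 c4@7 c3@8, authorship 12.....3.
Authorship (.=original, N=cursor N): 1 2 . . . . . 3 .
Index 0: author = 1

Answer: cursor 1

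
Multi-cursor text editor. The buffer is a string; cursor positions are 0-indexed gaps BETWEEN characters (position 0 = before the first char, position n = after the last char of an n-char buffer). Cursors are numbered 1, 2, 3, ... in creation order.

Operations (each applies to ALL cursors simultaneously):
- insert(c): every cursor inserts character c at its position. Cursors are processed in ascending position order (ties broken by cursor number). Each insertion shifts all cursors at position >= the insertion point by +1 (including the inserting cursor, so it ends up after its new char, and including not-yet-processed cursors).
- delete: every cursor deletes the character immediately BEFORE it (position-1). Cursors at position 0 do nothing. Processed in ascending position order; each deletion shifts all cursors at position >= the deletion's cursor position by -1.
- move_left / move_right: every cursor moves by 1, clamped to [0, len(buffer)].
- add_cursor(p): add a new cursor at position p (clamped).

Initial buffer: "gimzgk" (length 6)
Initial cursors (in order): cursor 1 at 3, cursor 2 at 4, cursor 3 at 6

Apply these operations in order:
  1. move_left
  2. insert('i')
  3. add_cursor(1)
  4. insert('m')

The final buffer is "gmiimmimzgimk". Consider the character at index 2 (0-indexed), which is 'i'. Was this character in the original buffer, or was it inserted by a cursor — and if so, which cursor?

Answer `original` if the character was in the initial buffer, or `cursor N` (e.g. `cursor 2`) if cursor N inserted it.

After op 1 (move_left): buffer="gimzgk" (len 6), cursors c1@2 c2@3 c3@5, authorship ......
After op 2 (insert('i')): buffer="giimizgik" (len 9), cursors c1@3 c2@5 c3@8, authorship ..1.2..3.
After op 3 (add_cursor(1)): buffer="giimizgik" (len 9), cursors c4@1 c1@3 c2@5 c3@8, authorship ..1.2..3.
After op 4 (insert('m')): buffer="gmiimmimzgimk" (len 13), cursors c4@2 c1@5 c2@8 c3@12, authorship .4.11.22..33.
Authorship (.=original, N=cursor N): . 4 . 1 1 . 2 2 . . 3 3 .
Index 2: author = original

Answer: original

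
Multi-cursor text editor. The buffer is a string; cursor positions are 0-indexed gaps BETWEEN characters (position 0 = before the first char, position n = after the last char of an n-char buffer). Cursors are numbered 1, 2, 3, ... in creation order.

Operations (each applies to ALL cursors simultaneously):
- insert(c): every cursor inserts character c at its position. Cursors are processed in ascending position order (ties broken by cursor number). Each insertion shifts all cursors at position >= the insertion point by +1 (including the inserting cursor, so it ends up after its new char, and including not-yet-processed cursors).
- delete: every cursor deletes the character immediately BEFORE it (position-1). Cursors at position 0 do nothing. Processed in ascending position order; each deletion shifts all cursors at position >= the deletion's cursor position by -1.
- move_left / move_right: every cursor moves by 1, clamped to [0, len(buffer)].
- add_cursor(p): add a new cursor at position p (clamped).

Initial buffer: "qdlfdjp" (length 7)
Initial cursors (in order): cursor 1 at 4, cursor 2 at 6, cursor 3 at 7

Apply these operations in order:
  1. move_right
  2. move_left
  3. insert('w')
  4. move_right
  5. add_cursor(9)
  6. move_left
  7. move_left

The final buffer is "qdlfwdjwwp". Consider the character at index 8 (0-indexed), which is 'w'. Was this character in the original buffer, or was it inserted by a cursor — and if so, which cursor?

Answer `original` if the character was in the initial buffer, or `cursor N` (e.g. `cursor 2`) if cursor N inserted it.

After op 1 (move_right): buffer="qdlfdjp" (len 7), cursors c1@5 c2@7 c3@7, authorship .......
After op 2 (move_left): buffer="qdlfdjp" (len 7), cursors c1@4 c2@6 c3@6, authorship .......
After op 3 (insert('w')): buffer="qdlfwdjwwp" (len 10), cursors c1@5 c2@9 c3@9, authorship ....1..23.
After op 4 (move_right): buffer="qdlfwdjwwp" (len 10), cursors c1@6 c2@10 c3@10, authorship ....1..23.
After op 5 (add_cursor(9)): buffer="qdlfwdjwwp" (len 10), cursors c1@6 c4@9 c2@10 c3@10, authorship ....1..23.
After op 6 (move_left): buffer="qdlfwdjwwp" (len 10), cursors c1@5 c4@8 c2@9 c3@9, authorship ....1..23.
After op 7 (move_left): buffer="qdlfwdjwwp" (len 10), cursors c1@4 c4@7 c2@8 c3@8, authorship ....1..23.
Authorship (.=original, N=cursor N): . . . . 1 . . 2 3 .
Index 8: author = 3

Answer: cursor 3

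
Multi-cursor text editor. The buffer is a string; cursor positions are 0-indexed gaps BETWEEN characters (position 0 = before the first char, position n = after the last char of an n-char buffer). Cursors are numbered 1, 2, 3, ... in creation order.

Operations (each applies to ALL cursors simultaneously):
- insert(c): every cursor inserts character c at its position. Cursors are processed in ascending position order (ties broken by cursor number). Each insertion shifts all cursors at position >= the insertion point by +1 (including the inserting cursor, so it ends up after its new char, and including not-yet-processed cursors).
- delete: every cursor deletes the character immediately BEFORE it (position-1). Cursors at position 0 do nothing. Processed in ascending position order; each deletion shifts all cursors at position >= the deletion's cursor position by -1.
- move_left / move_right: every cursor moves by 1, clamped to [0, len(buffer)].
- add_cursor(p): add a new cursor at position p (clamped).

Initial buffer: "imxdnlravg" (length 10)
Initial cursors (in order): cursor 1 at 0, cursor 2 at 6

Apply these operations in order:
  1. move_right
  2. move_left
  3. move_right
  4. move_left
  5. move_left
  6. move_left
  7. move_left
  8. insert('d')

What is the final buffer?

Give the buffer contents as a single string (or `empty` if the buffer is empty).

Answer: dimxddnlravg

Derivation:
After op 1 (move_right): buffer="imxdnlravg" (len 10), cursors c1@1 c2@7, authorship ..........
After op 2 (move_left): buffer="imxdnlravg" (len 10), cursors c1@0 c2@6, authorship ..........
After op 3 (move_right): buffer="imxdnlravg" (len 10), cursors c1@1 c2@7, authorship ..........
After op 4 (move_left): buffer="imxdnlravg" (len 10), cursors c1@0 c2@6, authorship ..........
After op 5 (move_left): buffer="imxdnlravg" (len 10), cursors c1@0 c2@5, authorship ..........
After op 6 (move_left): buffer="imxdnlravg" (len 10), cursors c1@0 c2@4, authorship ..........
After op 7 (move_left): buffer="imxdnlravg" (len 10), cursors c1@0 c2@3, authorship ..........
After op 8 (insert('d')): buffer="dimxddnlravg" (len 12), cursors c1@1 c2@5, authorship 1...2.......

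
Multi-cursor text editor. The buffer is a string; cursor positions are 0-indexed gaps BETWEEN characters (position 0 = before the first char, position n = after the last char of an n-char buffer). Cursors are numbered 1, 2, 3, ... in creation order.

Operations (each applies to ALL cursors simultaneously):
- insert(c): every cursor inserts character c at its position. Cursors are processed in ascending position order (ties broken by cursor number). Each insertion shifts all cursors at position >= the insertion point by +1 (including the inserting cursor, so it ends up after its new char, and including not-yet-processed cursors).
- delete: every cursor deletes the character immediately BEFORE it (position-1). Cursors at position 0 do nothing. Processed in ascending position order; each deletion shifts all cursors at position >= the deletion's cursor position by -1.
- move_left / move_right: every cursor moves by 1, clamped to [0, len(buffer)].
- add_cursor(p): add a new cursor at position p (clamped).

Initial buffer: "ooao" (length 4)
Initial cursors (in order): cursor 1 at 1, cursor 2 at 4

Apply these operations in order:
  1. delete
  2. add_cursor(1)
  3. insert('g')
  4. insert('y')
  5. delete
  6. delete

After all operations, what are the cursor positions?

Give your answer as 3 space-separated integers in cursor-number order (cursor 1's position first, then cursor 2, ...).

After op 1 (delete): buffer="oa" (len 2), cursors c1@0 c2@2, authorship ..
After op 2 (add_cursor(1)): buffer="oa" (len 2), cursors c1@0 c3@1 c2@2, authorship ..
After op 3 (insert('g')): buffer="gogag" (len 5), cursors c1@1 c3@3 c2@5, authorship 1.3.2
After op 4 (insert('y')): buffer="gyogyagy" (len 8), cursors c1@2 c3@5 c2@8, authorship 11.33.22
After op 5 (delete): buffer="gogag" (len 5), cursors c1@1 c3@3 c2@5, authorship 1.3.2
After op 6 (delete): buffer="oa" (len 2), cursors c1@0 c3@1 c2@2, authorship ..

Answer: 0 2 1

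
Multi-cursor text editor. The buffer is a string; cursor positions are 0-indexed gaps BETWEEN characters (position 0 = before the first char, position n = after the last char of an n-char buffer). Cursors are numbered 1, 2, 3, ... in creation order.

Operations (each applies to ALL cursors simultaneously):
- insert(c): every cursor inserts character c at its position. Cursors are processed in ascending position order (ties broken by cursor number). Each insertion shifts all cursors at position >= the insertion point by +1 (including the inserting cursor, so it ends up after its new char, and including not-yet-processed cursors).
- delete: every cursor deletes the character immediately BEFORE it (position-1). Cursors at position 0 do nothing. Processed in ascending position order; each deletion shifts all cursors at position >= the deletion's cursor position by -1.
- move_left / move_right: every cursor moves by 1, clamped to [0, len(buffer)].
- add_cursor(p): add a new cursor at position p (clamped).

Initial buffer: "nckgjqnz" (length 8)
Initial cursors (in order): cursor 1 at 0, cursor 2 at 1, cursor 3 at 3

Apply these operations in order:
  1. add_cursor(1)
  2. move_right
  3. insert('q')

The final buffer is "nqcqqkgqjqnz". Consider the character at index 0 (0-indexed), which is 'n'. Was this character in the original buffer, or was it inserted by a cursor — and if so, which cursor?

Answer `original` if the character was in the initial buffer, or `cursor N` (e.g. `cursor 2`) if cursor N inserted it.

Answer: original

Derivation:
After op 1 (add_cursor(1)): buffer="nckgjqnz" (len 8), cursors c1@0 c2@1 c4@1 c3@3, authorship ........
After op 2 (move_right): buffer="nckgjqnz" (len 8), cursors c1@1 c2@2 c4@2 c3@4, authorship ........
After op 3 (insert('q')): buffer="nqcqqkgqjqnz" (len 12), cursors c1@2 c2@5 c4@5 c3@8, authorship .1.24..3....
Authorship (.=original, N=cursor N): . 1 . 2 4 . . 3 . . . .
Index 0: author = original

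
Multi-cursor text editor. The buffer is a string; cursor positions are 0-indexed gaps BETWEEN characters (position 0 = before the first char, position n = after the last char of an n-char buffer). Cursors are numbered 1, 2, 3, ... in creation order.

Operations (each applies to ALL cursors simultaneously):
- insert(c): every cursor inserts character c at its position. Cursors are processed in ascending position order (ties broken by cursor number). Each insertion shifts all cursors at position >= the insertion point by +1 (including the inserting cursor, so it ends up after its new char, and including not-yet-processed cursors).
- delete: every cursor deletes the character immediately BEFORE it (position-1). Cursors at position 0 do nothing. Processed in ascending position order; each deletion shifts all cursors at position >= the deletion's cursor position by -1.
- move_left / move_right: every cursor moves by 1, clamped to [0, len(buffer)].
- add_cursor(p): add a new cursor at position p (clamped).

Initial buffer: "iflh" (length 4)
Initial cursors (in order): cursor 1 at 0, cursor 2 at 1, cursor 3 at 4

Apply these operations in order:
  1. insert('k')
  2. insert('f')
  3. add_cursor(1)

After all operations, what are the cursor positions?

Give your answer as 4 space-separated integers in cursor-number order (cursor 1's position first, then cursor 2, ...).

Answer: 2 5 10 1

Derivation:
After op 1 (insert('k')): buffer="kikflhk" (len 7), cursors c1@1 c2@3 c3@7, authorship 1.2...3
After op 2 (insert('f')): buffer="kfikfflhkf" (len 10), cursors c1@2 c2@5 c3@10, authorship 11.22...33
After op 3 (add_cursor(1)): buffer="kfikfflhkf" (len 10), cursors c4@1 c1@2 c2@5 c3@10, authorship 11.22...33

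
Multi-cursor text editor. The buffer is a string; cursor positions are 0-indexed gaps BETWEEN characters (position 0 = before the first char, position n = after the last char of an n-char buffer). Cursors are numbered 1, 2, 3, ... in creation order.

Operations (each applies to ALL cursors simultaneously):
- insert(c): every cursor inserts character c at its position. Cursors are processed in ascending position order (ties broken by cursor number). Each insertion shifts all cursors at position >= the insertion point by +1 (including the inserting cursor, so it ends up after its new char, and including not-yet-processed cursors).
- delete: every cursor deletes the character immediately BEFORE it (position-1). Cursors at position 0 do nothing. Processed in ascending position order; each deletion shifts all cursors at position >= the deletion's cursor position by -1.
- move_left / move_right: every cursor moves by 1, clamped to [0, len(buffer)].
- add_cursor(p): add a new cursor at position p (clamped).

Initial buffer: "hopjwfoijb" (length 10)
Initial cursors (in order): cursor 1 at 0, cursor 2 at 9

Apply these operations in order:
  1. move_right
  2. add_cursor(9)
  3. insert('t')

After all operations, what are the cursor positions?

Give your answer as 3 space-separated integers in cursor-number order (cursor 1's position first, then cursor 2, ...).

After op 1 (move_right): buffer="hopjwfoijb" (len 10), cursors c1@1 c2@10, authorship ..........
After op 2 (add_cursor(9)): buffer="hopjwfoijb" (len 10), cursors c1@1 c3@9 c2@10, authorship ..........
After op 3 (insert('t')): buffer="htopjwfoijtbt" (len 13), cursors c1@2 c3@11 c2@13, authorship .1........3.2

Answer: 2 13 11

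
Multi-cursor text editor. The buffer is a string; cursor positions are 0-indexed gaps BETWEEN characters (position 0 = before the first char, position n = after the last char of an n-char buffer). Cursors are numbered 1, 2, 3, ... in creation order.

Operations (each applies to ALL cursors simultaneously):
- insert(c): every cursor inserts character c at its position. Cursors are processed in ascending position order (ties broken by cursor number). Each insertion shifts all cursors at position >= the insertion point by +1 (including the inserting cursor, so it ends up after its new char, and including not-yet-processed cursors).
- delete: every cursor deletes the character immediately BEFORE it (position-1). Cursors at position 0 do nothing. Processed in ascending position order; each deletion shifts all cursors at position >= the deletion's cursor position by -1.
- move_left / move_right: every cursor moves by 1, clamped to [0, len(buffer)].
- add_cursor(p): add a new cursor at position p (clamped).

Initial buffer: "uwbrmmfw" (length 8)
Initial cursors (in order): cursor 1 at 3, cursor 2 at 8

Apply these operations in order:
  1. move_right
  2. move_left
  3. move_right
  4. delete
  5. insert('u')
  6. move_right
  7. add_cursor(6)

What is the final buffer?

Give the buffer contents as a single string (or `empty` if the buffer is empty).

Answer: uwbummfu

Derivation:
After op 1 (move_right): buffer="uwbrmmfw" (len 8), cursors c1@4 c2@8, authorship ........
After op 2 (move_left): buffer="uwbrmmfw" (len 8), cursors c1@3 c2@7, authorship ........
After op 3 (move_right): buffer="uwbrmmfw" (len 8), cursors c1@4 c2@8, authorship ........
After op 4 (delete): buffer="uwbmmf" (len 6), cursors c1@3 c2@6, authorship ......
After op 5 (insert('u')): buffer="uwbummfu" (len 8), cursors c1@4 c2@8, authorship ...1...2
After op 6 (move_right): buffer="uwbummfu" (len 8), cursors c1@5 c2@8, authorship ...1...2
After op 7 (add_cursor(6)): buffer="uwbummfu" (len 8), cursors c1@5 c3@6 c2@8, authorship ...1...2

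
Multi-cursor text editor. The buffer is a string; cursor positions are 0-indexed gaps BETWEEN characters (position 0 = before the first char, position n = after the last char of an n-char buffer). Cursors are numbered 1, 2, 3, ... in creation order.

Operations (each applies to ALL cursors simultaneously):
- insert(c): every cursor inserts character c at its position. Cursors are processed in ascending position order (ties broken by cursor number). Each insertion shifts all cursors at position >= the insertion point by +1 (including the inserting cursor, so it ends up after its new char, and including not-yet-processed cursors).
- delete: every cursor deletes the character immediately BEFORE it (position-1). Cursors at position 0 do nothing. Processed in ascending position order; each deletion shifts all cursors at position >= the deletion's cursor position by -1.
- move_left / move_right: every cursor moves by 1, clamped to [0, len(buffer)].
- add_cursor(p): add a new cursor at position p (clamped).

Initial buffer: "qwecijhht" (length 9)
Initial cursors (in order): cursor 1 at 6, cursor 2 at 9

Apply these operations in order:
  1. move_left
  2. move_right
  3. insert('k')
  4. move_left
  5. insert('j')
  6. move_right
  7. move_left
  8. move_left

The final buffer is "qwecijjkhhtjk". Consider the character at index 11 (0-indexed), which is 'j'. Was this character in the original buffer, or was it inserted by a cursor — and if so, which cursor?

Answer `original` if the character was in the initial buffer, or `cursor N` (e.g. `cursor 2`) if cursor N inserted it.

Answer: cursor 2

Derivation:
After op 1 (move_left): buffer="qwecijhht" (len 9), cursors c1@5 c2@8, authorship .........
After op 2 (move_right): buffer="qwecijhht" (len 9), cursors c1@6 c2@9, authorship .........
After op 3 (insert('k')): buffer="qwecijkhhtk" (len 11), cursors c1@7 c2@11, authorship ......1...2
After op 4 (move_left): buffer="qwecijkhhtk" (len 11), cursors c1@6 c2@10, authorship ......1...2
After op 5 (insert('j')): buffer="qwecijjkhhtjk" (len 13), cursors c1@7 c2@12, authorship ......11...22
After op 6 (move_right): buffer="qwecijjkhhtjk" (len 13), cursors c1@8 c2@13, authorship ......11...22
After op 7 (move_left): buffer="qwecijjkhhtjk" (len 13), cursors c1@7 c2@12, authorship ......11...22
After op 8 (move_left): buffer="qwecijjkhhtjk" (len 13), cursors c1@6 c2@11, authorship ......11...22
Authorship (.=original, N=cursor N): . . . . . . 1 1 . . . 2 2
Index 11: author = 2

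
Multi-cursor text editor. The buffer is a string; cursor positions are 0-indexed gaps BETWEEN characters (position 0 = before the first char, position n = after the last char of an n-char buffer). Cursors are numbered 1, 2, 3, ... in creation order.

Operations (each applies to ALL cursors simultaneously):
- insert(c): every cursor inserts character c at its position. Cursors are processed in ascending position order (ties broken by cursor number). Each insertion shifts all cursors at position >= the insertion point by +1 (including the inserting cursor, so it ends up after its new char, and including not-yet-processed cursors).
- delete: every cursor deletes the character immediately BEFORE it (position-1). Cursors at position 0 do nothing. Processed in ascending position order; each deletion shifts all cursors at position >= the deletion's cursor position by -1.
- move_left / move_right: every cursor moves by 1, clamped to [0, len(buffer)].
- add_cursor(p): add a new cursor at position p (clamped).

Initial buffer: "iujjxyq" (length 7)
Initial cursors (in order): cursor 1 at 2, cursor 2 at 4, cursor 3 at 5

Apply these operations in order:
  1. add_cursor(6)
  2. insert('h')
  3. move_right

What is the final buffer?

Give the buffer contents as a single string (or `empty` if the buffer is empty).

After op 1 (add_cursor(6)): buffer="iujjxyq" (len 7), cursors c1@2 c2@4 c3@5 c4@6, authorship .......
After op 2 (insert('h')): buffer="iuhjjhxhyhq" (len 11), cursors c1@3 c2@6 c3@8 c4@10, authorship ..1..2.3.4.
After op 3 (move_right): buffer="iuhjjhxhyhq" (len 11), cursors c1@4 c2@7 c3@9 c4@11, authorship ..1..2.3.4.

Answer: iuhjjhxhyhq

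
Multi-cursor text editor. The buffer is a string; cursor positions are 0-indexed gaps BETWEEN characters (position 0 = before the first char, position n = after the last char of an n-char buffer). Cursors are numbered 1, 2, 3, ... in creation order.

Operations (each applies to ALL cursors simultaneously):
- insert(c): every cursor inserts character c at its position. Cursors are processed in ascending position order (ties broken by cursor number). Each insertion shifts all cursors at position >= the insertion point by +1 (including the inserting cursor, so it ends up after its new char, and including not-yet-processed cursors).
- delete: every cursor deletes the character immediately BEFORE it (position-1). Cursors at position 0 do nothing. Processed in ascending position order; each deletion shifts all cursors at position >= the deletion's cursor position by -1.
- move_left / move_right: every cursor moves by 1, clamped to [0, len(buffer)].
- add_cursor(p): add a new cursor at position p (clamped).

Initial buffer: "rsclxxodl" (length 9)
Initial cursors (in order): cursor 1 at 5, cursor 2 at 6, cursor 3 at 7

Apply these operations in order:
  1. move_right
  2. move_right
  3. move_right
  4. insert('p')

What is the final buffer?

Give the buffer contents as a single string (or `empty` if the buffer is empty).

After op 1 (move_right): buffer="rsclxxodl" (len 9), cursors c1@6 c2@7 c3@8, authorship .........
After op 2 (move_right): buffer="rsclxxodl" (len 9), cursors c1@7 c2@8 c3@9, authorship .........
After op 3 (move_right): buffer="rsclxxodl" (len 9), cursors c1@8 c2@9 c3@9, authorship .........
After op 4 (insert('p')): buffer="rsclxxodplpp" (len 12), cursors c1@9 c2@12 c3@12, authorship ........1.23

Answer: rsclxxodplpp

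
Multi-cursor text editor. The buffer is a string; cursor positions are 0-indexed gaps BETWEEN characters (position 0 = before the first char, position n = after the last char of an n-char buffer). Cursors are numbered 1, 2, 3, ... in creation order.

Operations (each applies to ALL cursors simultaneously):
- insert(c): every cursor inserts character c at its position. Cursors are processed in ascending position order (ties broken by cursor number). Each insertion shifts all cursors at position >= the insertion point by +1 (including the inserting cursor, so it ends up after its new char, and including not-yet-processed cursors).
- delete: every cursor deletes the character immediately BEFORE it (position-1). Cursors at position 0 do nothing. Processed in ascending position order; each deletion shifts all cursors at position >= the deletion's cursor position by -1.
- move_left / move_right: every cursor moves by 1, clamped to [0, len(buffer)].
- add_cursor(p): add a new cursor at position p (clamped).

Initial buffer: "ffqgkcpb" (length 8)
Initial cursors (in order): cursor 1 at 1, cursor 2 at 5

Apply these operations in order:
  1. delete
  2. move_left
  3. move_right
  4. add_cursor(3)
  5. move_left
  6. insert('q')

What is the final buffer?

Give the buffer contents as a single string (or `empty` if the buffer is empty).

After op 1 (delete): buffer="fqgcpb" (len 6), cursors c1@0 c2@3, authorship ......
After op 2 (move_left): buffer="fqgcpb" (len 6), cursors c1@0 c2@2, authorship ......
After op 3 (move_right): buffer="fqgcpb" (len 6), cursors c1@1 c2@3, authorship ......
After op 4 (add_cursor(3)): buffer="fqgcpb" (len 6), cursors c1@1 c2@3 c3@3, authorship ......
After op 5 (move_left): buffer="fqgcpb" (len 6), cursors c1@0 c2@2 c3@2, authorship ......
After op 6 (insert('q')): buffer="qfqqqgcpb" (len 9), cursors c1@1 c2@5 c3@5, authorship 1..23....

Answer: qfqqqgcpb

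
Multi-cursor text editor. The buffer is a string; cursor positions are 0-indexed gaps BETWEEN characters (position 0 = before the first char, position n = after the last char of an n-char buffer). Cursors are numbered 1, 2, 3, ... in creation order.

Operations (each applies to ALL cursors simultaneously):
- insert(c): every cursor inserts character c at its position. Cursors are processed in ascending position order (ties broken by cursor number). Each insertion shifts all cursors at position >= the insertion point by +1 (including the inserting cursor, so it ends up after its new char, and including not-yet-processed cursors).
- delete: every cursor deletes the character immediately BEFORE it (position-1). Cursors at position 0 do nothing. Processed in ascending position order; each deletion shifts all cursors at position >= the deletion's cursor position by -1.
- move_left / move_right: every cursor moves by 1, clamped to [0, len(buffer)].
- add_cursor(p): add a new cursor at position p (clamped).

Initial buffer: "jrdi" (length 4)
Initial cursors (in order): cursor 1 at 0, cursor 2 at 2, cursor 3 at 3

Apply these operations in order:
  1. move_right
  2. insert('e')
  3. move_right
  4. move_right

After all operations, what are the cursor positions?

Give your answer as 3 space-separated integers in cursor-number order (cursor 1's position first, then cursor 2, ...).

After op 1 (move_right): buffer="jrdi" (len 4), cursors c1@1 c2@3 c3@4, authorship ....
After op 2 (insert('e')): buffer="jerdeie" (len 7), cursors c1@2 c2@5 c3@7, authorship .1..2.3
After op 3 (move_right): buffer="jerdeie" (len 7), cursors c1@3 c2@6 c3@7, authorship .1..2.3
After op 4 (move_right): buffer="jerdeie" (len 7), cursors c1@4 c2@7 c3@7, authorship .1..2.3

Answer: 4 7 7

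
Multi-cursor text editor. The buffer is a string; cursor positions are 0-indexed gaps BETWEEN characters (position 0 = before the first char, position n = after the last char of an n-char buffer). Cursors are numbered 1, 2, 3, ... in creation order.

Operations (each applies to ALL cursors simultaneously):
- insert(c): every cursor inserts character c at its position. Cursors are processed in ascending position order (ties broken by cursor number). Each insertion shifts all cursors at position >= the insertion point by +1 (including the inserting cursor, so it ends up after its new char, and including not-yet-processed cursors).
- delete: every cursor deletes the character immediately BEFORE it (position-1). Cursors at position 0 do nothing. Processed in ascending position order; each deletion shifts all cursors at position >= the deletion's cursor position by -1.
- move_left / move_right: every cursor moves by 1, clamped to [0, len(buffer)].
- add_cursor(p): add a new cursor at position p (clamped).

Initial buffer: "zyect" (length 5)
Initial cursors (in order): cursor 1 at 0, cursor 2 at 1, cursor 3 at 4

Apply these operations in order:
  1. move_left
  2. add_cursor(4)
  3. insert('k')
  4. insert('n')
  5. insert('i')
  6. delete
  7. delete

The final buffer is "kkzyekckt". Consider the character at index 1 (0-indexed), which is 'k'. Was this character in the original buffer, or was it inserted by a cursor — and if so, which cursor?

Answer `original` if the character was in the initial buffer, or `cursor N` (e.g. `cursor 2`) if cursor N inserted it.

Answer: cursor 2

Derivation:
After op 1 (move_left): buffer="zyect" (len 5), cursors c1@0 c2@0 c3@3, authorship .....
After op 2 (add_cursor(4)): buffer="zyect" (len 5), cursors c1@0 c2@0 c3@3 c4@4, authorship .....
After op 3 (insert('k')): buffer="kkzyekckt" (len 9), cursors c1@2 c2@2 c3@6 c4@8, authorship 12...3.4.
After op 4 (insert('n')): buffer="kknnzyekncknt" (len 13), cursors c1@4 c2@4 c3@9 c4@12, authorship 1212...33.44.
After op 5 (insert('i')): buffer="kknniizyeknicknit" (len 17), cursors c1@6 c2@6 c3@12 c4@16, authorship 121212...333.444.
After op 6 (delete): buffer="kknnzyekncknt" (len 13), cursors c1@4 c2@4 c3@9 c4@12, authorship 1212...33.44.
After op 7 (delete): buffer="kkzyekckt" (len 9), cursors c1@2 c2@2 c3@6 c4@8, authorship 12...3.4.
Authorship (.=original, N=cursor N): 1 2 . . . 3 . 4 .
Index 1: author = 2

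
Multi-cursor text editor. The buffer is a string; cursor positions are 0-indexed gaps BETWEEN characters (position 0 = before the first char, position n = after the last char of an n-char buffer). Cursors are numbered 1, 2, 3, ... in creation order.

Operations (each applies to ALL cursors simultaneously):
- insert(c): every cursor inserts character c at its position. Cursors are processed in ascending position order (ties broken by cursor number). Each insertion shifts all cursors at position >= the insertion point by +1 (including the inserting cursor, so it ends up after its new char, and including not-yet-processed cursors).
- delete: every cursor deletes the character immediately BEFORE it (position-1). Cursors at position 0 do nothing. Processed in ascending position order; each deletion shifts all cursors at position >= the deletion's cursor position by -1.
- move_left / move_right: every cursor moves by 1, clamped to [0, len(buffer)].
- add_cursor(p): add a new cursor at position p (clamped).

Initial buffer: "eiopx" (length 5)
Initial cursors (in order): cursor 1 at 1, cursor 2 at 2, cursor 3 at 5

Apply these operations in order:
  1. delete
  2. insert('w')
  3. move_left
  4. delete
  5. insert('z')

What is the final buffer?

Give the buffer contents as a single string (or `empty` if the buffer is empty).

Answer: zzwozw

Derivation:
After op 1 (delete): buffer="op" (len 2), cursors c1@0 c2@0 c3@2, authorship ..
After op 2 (insert('w')): buffer="wwopw" (len 5), cursors c1@2 c2@2 c3@5, authorship 12..3
After op 3 (move_left): buffer="wwopw" (len 5), cursors c1@1 c2@1 c3@4, authorship 12..3
After op 4 (delete): buffer="wow" (len 3), cursors c1@0 c2@0 c3@2, authorship 2.3
After op 5 (insert('z')): buffer="zzwozw" (len 6), cursors c1@2 c2@2 c3@5, authorship 122.33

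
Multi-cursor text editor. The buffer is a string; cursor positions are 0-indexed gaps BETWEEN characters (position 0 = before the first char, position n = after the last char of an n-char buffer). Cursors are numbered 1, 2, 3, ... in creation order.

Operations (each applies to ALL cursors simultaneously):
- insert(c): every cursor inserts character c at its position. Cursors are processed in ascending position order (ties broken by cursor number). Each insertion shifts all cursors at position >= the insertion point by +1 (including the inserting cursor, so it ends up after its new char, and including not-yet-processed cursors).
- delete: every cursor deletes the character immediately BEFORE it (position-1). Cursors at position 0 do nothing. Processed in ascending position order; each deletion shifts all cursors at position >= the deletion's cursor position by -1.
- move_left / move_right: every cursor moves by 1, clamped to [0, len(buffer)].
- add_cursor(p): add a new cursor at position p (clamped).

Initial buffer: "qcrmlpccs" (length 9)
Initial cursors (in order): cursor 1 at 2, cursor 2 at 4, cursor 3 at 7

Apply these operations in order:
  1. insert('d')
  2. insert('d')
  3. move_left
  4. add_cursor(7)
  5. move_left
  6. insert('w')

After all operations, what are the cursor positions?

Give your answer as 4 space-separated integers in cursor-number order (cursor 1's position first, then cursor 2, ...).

After op 1 (insert('d')): buffer="qcdrmdlpcdcs" (len 12), cursors c1@3 c2@6 c3@10, authorship ..1..2...3..
After op 2 (insert('d')): buffer="qcddrmddlpcddcs" (len 15), cursors c1@4 c2@8 c3@13, authorship ..11..22...33..
After op 3 (move_left): buffer="qcddrmddlpcddcs" (len 15), cursors c1@3 c2@7 c3@12, authorship ..11..22...33..
After op 4 (add_cursor(7)): buffer="qcddrmddlpcddcs" (len 15), cursors c1@3 c2@7 c4@7 c3@12, authorship ..11..22...33..
After op 5 (move_left): buffer="qcddrmddlpcddcs" (len 15), cursors c1@2 c2@6 c4@6 c3@11, authorship ..11..22...33..
After op 6 (insert('w')): buffer="qcwddrmwwddlpcwddcs" (len 19), cursors c1@3 c2@9 c4@9 c3@15, authorship ..111..2422...333..

Answer: 3 9 15 9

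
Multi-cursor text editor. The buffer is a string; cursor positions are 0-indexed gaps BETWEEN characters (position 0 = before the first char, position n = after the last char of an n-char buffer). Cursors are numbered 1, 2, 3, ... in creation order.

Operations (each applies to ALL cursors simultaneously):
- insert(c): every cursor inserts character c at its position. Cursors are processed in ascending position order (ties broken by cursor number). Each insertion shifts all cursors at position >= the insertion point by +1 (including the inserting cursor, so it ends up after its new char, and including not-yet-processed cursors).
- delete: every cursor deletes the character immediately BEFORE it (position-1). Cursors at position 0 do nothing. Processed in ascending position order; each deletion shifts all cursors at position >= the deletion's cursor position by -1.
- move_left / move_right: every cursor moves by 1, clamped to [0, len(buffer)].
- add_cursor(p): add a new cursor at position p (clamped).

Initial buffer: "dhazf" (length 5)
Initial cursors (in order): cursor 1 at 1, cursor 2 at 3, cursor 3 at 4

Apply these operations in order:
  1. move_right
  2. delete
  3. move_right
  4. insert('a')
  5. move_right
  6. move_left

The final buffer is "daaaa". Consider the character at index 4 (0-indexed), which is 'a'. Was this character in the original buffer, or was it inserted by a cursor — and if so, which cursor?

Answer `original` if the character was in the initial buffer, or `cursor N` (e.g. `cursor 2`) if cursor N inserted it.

Answer: cursor 3

Derivation:
After op 1 (move_right): buffer="dhazf" (len 5), cursors c1@2 c2@4 c3@5, authorship .....
After op 2 (delete): buffer="da" (len 2), cursors c1@1 c2@2 c3@2, authorship ..
After op 3 (move_right): buffer="da" (len 2), cursors c1@2 c2@2 c3@2, authorship ..
After op 4 (insert('a')): buffer="daaaa" (len 5), cursors c1@5 c2@5 c3@5, authorship ..123
After op 5 (move_right): buffer="daaaa" (len 5), cursors c1@5 c2@5 c3@5, authorship ..123
After op 6 (move_left): buffer="daaaa" (len 5), cursors c1@4 c2@4 c3@4, authorship ..123
Authorship (.=original, N=cursor N): . . 1 2 3
Index 4: author = 3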